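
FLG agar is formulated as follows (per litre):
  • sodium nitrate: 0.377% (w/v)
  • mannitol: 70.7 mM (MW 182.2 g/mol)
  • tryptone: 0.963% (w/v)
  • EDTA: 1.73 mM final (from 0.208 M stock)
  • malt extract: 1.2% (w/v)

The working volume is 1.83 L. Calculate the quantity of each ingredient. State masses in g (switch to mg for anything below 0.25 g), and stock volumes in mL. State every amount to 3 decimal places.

Scale factor relative to 1 L: 1.83.
sodium nitrate: 0.377 g per 100 mL × 1830 mL ÷ 100 = 6.899 g
mannitol: 70.7 mmol/L × 182.2 g/mol × 1.83 L ÷ 1000 = 23.573 g
tryptone: 0.963 g per 100 mL × 1830 mL ÷ 100 = 17.623 g
EDTA: V = C2·V2/C1 = 1.73 mM × 1830 mL ÷ 208 mM = 15.221 mL
malt extract: 1.2 g per 100 mL × 1830 mL ÷ 100 = 21.960 g

sodium nitrate 6.899 g; mannitol 23.573 g; tryptone 17.623 g; EDTA 15.221 mL; malt extract 21.960 g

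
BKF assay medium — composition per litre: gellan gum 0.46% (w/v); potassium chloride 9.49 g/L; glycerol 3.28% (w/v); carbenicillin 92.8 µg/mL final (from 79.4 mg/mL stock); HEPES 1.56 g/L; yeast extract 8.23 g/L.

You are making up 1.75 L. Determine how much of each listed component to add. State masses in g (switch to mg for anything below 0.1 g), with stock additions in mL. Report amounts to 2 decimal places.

Scale factor relative to 1 L: 1.75.
gellan gum: 0.46 g per 100 mL × 1750 mL ÷ 100 = 8.05 g
potassium chloride: 9.49 g/L × 1.75 L = 16.61 g
glycerol: 3.28 g per 100 mL × 1750 mL ÷ 100 = 57.40 g
carbenicillin: V = C2·V2/C1 = 92.8 µg/mL × 1750 mL ÷ 79400 µg/mL = 2.05 mL
HEPES: 1.56 g/L × 1.75 L = 2.73 g
yeast extract: 8.23 g/L × 1.75 L = 14.40 g

gellan gum 8.05 g; potassium chloride 16.61 g; glycerol 57.40 g; carbenicillin 2.05 mL; HEPES 2.73 g; yeast extract 14.40 g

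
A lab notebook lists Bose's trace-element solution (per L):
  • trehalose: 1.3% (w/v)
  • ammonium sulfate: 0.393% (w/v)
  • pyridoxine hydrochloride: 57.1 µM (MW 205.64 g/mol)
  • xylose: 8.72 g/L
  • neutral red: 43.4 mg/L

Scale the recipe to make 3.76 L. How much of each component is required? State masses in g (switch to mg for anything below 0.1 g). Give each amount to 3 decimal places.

trehalose 48.880 g; ammonium sulfate 14.777 g; pyridoxine hydrochloride 44.150 mg; xylose 32.787 g; neutral red 0.163 g

Working volume: 3.76 L.
trehalose: 1.3% w/v = 13 g/L → 13 × 3.76 L = 48.880 g
ammonium sulfate: 0.393% w/v = 3.93 g/L → 3.93 × 3.76 L = 14.777 g
pyridoxine hydrochloride: 57.1 µmol/L × 205.64 g/mol × 3.76 L ÷ 1000 = 44.150 mg
xylose: 8.72 g/L × 3.76 L = 32.787 g
neutral red: 43.4 mg/L × 3.76 L = 163.184 mg = 0.163 g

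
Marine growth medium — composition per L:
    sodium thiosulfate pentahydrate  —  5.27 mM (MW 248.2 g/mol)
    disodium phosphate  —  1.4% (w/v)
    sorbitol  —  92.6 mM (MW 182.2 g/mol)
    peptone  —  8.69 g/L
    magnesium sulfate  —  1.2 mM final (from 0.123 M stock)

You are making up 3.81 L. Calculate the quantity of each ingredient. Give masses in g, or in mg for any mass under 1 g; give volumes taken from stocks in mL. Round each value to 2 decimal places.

Scale factor relative to 1 L: 3.81.
sodium thiosulfate pentahydrate: 5.27 mmol/L × 248.2 g/mol × 3.81 L ÷ 1000 = 4.98 g
disodium phosphate: 1.4% w/v = 14 g/L → 14 × 3.81 L = 53.34 g
sorbitol: 92.6 mmol/L × 182.2 g/mol × 3.81 L ÷ 1000 = 64.28 g
peptone: 8.69 g/L × 3.81 L = 33.11 g
magnesium sulfate: V = C2·V2/C1 = 1.2 mM × 3810 mL ÷ 123 mM = 37.17 mL

sodium thiosulfate pentahydrate 4.98 g; disodium phosphate 53.34 g; sorbitol 64.28 g; peptone 33.11 g; magnesium sulfate 37.17 mL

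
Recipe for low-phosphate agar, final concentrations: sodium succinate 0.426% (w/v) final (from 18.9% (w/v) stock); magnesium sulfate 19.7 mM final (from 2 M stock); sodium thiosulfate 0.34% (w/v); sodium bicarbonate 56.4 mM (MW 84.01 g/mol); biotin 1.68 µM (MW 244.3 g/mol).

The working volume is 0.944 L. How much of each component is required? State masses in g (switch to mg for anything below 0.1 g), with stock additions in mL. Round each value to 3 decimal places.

sodium succinate 21.277 mL; magnesium sulfate 9.298 mL; sodium thiosulfate 3.210 g; sodium bicarbonate 4.473 g; biotin 0.387 mg

Scale factor relative to 1 L: 0.944.
sodium succinate: dilute stock: 0.426% ÷ 18.9% × 944 mL = 21.277 mL
magnesium sulfate: V = C2·V2/C1 = 19.7 mM × 944 mL ÷ 2000 mM = 9.298 mL
sodium thiosulfate: 0.34 g per 100 mL × 944 mL ÷ 100 = 3.210 g
sodium bicarbonate: 56.4 mmol/L × 84.01 g/mol × 0.944 L ÷ 1000 = 4.473 g
biotin: 1.68 µmol/L × 244.3 g/mol × 0.944 L ÷ 1000 = 0.387 mg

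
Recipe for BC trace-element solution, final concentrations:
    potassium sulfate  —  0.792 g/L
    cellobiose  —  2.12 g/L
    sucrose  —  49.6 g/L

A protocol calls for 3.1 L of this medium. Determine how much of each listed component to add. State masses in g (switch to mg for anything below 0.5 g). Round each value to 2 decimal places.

potassium sulfate 2.46 g; cellobiose 6.57 g; sucrose 153.76 g

Working volume: 3.1 L.
potassium sulfate: 0.792 g/L × 3.1 L = 2.46 g
cellobiose: 2.12 g/L × 3.1 L = 6.57 g
sucrose: 49.6 g/L × 3.1 L = 153.76 g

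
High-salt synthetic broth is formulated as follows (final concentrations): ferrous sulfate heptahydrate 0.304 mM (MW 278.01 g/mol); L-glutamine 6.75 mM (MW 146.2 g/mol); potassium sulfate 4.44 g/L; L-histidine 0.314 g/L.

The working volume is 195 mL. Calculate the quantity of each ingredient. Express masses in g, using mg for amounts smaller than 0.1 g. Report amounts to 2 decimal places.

Scale factor relative to 1 L: 0.195.
ferrous sulfate heptahydrate: 0.304 mmol/L × 278.01 mg/mmol × 0.195 L = 16.48 mg
L-glutamine: 6.75 mmol/L × 146.2 g/mol × 0.195 L ÷ 1000 = 0.19 g
potassium sulfate: 4.44 g/L × 0.195 L = 0.87 g
L-histidine: 0.314 g/L × 0.195 L = 0.06123 g = 61.23 mg

ferrous sulfate heptahydrate 16.48 mg; L-glutamine 0.19 g; potassium sulfate 0.87 g; L-histidine 61.23 mg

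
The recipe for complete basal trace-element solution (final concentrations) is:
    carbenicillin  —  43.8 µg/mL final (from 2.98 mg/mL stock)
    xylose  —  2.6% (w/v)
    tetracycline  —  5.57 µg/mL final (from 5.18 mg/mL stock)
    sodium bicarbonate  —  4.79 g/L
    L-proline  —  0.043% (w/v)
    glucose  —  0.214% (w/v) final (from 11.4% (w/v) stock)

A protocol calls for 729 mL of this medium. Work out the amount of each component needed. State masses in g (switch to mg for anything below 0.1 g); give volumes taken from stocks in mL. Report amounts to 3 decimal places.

carbenicillin 10.715 mL; xylose 18.954 g; tetracycline 0.784 mL; sodium bicarbonate 3.492 g; L-proline 0.313 g; glucose 13.685 mL

Target volume = 729 mL = 0.729 L.
carbenicillin: C1V1 = C2V2 → 43.8 µg/mL × 729 mL ÷ 2980 µg/mL = 10.715 mL
xylose: 2.6 g per 100 mL × 729 mL ÷ 100 = 18.954 g
tetracycline: dilute stock: 5.57 µg/mL × 729 mL ÷ 5180 µg/mL = 0.784 mL
sodium bicarbonate: 4.79 g/L × 0.729 L = 3.492 g
L-proline: 0.043% w/v = 0.43 g/L → 0.43 × 0.729 L = 0.313 g
glucose: V = C2·V2/C1 = 0.214% ÷ 11.4% × 729 mL = 13.685 mL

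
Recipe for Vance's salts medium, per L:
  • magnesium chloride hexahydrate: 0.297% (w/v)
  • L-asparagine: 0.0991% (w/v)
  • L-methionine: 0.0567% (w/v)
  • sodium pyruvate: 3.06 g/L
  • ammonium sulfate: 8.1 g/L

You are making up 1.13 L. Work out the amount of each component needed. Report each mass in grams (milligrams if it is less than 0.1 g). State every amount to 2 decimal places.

Working volume: 1.13 L.
magnesium chloride hexahydrate: 0.297% w/v = 2.97 g/L → 2.97 × 1.13 L = 3.36 g
L-asparagine: 0.0991 g per 100 mL × 1130 mL ÷ 100 = 1.12 g
L-methionine: 0.0567% w/v = 0.567 g/L → 0.567 × 1.13 L = 0.64 g
sodium pyruvate: 3.06 g/L × 1.13 L = 3.46 g
ammonium sulfate: 8.1 g/L × 1.13 L = 9.15 g

magnesium chloride hexahydrate 3.36 g; L-asparagine 1.12 g; L-methionine 0.64 g; sodium pyruvate 3.46 g; ammonium sulfate 9.15 g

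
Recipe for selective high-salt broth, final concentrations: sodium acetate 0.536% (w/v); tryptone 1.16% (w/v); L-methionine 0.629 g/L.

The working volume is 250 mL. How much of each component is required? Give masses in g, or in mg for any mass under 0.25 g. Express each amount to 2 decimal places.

sodium acetate 1.34 g; tryptone 2.90 g; L-methionine 157.25 mg

Scale factor relative to 1 L: 0.25.
sodium acetate: 0.536% w/v = 5.36 g/L → 5.36 × 0.25 L = 1.34 g
tryptone: 1.16% w/v = 11.6 g/L → 11.6 × 0.25 L = 2.90 g
L-methionine: 0.629 g/L × 0.25 L = 0.15725 g = 157.25 mg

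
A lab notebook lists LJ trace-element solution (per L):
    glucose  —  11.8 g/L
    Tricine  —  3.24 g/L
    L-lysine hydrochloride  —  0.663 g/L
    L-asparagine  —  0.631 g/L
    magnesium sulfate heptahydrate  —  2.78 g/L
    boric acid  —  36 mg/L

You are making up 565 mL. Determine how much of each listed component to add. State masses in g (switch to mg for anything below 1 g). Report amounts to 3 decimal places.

glucose 6.667 g; Tricine 1.831 g; L-lysine hydrochloride 374.595 mg; L-asparagine 356.515 mg; magnesium sulfate heptahydrate 1.571 g; boric acid 20.340 mg

Target volume = 565 mL = 0.565 L.
glucose: 11.8 g/L × 0.565 L = 6.667 g
Tricine: 3.24 g/L × 0.565 L = 1.831 g
L-lysine hydrochloride: 0.663 g/L × 0.565 L = 0.374595 g = 374.595 mg
L-asparagine: 0.631 g/L × 0.565 L = 0.356515 g = 356.515 mg
magnesium sulfate heptahydrate: 2.78 g/L × 0.565 L = 1.571 g
boric acid: 36 mg/L × 0.565 L = 20.340 mg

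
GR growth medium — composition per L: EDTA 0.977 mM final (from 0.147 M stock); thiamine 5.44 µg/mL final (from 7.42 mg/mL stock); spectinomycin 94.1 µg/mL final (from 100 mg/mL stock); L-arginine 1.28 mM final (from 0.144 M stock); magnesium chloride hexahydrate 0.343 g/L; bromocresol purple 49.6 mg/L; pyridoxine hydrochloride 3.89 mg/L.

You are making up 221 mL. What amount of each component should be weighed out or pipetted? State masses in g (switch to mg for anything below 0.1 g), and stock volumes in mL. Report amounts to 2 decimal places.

EDTA 1.47 mL; thiamine 0.16 mL; spectinomycin 0.21 mL; L-arginine 1.96 mL; magnesium chloride hexahydrate 75.80 mg; bromocresol purple 10.96 mg; pyridoxine hydrochloride 0.86 mg

Target volume = 221 mL = 0.221 L.
EDTA: dilute stock: 0.977 mM × 221 mL ÷ 147 mM = 1.47 mL
thiamine: C1V1 = C2V2 → 5.44 µg/mL × 221 mL ÷ 7420 µg/mL = 0.16 mL
spectinomycin: V = C2·V2/C1 = 94.1 µg/mL × 221 mL ÷ 100000 µg/mL = 0.21 mL
L-arginine: C1V1 = C2V2 → 1.28 mM × 221 mL ÷ 144 mM = 1.96 mL
magnesium chloride hexahydrate: 0.343 g/L × 0.221 L = 0.075803 g = 75.80 mg
bromocresol purple: 49.6 mg/L × 0.221 L = 10.96 mg
pyridoxine hydrochloride: 3.89 mg/L × 0.221 L = 0.86 mg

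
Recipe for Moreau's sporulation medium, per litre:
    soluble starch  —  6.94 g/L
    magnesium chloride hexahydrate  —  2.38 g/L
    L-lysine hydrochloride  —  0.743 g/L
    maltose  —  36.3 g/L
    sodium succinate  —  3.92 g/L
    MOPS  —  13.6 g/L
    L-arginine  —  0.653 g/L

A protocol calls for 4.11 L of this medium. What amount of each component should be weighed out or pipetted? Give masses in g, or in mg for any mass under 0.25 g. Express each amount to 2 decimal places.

Scale factor relative to 1 L: 4.11.
soluble starch: 6.94 g/L × 4.11 L = 28.52 g
magnesium chloride hexahydrate: 2.38 g/L × 4.11 L = 9.78 g
L-lysine hydrochloride: 0.743 g/L × 4.11 L = 3.05 g
maltose: 36.3 g/L × 4.11 L = 149.19 g
sodium succinate: 3.92 g/L × 4.11 L = 16.11 g
MOPS: 13.6 g/L × 4.11 L = 55.90 g
L-arginine: 0.653 g/L × 4.11 L = 2.68 g

soluble starch 28.52 g; magnesium chloride hexahydrate 9.78 g; L-lysine hydrochloride 3.05 g; maltose 149.19 g; sodium succinate 16.11 g; MOPS 55.90 g; L-arginine 2.68 g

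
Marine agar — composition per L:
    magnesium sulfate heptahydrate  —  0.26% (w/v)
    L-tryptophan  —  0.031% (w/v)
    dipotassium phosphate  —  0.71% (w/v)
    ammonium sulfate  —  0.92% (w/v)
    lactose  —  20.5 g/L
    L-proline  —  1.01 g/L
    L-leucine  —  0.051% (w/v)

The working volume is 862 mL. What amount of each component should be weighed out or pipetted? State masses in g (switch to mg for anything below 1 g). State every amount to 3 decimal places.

Target volume = 862 mL = 0.862 L.
magnesium sulfate heptahydrate: 0.26 g per 100 mL × 862 mL ÷ 100 = 2.241 g
L-tryptophan: 0.031% w/v = 0.31 g/L → 0.31 × 0.862 L = 0.26722 g = 267.220 mg
dipotassium phosphate: 0.71 g per 100 mL × 862 mL ÷ 100 = 6.120 g
ammonium sulfate: 0.92 g per 100 mL × 862 mL ÷ 100 = 7.930 g
lactose: 20.5 g/L × 0.862 L = 17.671 g
L-proline: 1.01 g/L × 0.862 L = 0.87062 g = 870.620 mg
L-leucine: 0.051 g per 100 mL × 862 mL ÷ 100 = 0.43962 g = 439.620 mg

magnesium sulfate heptahydrate 2.241 g; L-tryptophan 267.220 mg; dipotassium phosphate 6.120 g; ammonium sulfate 7.930 g; lactose 17.671 g; L-proline 870.620 mg; L-leucine 439.620 mg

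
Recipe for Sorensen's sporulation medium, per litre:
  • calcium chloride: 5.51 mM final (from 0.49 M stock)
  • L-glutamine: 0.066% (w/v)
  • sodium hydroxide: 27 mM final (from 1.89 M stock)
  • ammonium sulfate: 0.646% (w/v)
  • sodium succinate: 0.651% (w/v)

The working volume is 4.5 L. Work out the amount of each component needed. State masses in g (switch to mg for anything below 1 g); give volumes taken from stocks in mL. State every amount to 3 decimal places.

calcium chloride 50.602 mL; L-glutamine 2.970 g; sodium hydroxide 64.286 mL; ammonium sulfate 29.070 g; sodium succinate 29.295 g

Scale factor relative to 1 L: 4.5.
calcium chloride: dilute stock: 5.51 mM × 4500 mL ÷ 490 mM = 50.602 mL
L-glutamine: 0.066 g per 100 mL × 4500 mL ÷ 100 = 2.970 g
sodium hydroxide: V = C2·V2/C1 = 27 mM × 4500 mL ÷ 1890 mM = 64.286 mL
ammonium sulfate: 0.646% w/v = 6.46 g/L → 6.46 × 4.5 L = 29.070 g
sodium succinate: 0.651 g per 100 mL × 4500 mL ÷ 100 = 29.295 g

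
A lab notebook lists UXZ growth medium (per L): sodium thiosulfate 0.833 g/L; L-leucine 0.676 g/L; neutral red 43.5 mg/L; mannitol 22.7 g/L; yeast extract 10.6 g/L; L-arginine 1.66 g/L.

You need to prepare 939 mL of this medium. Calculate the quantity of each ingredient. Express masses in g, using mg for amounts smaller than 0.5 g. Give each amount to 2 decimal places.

sodium thiosulfate 0.78 g; L-leucine 0.63 g; neutral red 40.85 mg; mannitol 21.32 g; yeast extract 9.95 g; L-arginine 1.56 g

Working volume: 939 mL = 0.939 L.
sodium thiosulfate: 0.833 g/L × 0.939 L = 0.78 g
L-leucine: 0.676 g/L × 0.939 L = 0.63 g
neutral red: 43.5 mg/L × 0.939 L = 40.85 mg
mannitol: 22.7 g/L × 0.939 L = 21.32 g
yeast extract: 10.6 g/L × 0.939 L = 9.95 g
L-arginine: 1.66 g/L × 0.939 L = 1.56 g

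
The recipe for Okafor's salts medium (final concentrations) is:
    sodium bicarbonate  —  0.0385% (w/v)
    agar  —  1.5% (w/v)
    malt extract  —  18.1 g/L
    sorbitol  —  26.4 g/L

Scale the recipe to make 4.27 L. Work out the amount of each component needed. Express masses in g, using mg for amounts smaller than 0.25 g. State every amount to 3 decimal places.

sodium bicarbonate 1.644 g; agar 64.050 g; malt extract 77.287 g; sorbitol 112.728 g

Scale factor relative to 1 L: 4.27.
sodium bicarbonate: 0.0385% w/v = 0.385 g/L → 0.385 × 4.27 L = 1.644 g
agar: 1.5% w/v = 15 g/L → 15 × 4.27 L = 64.050 g
malt extract: 18.1 g/L × 4.27 L = 77.287 g
sorbitol: 26.4 g/L × 4.27 L = 112.728 g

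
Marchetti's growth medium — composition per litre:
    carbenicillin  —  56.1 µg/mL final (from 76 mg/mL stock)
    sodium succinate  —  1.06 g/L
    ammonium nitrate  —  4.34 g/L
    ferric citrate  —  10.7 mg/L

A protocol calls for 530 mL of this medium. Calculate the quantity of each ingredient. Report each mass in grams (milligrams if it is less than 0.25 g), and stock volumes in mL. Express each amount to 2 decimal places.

carbenicillin 0.39 mL; sodium succinate 0.56 g; ammonium nitrate 2.30 g; ferric citrate 5.67 mg

Working volume: 530 mL = 0.53 L.
carbenicillin: C1V1 = C2V2 → 56.1 µg/mL × 530 mL ÷ 76000 µg/mL = 0.39 mL
sodium succinate: 1.06 g/L × 0.53 L = 0.56 g
ammonium nitrate: 4.34 g/L × 0.53 L = 2.30 g
ferric citrate: 10.7 mg/L × 0.53 L = 5.67 mg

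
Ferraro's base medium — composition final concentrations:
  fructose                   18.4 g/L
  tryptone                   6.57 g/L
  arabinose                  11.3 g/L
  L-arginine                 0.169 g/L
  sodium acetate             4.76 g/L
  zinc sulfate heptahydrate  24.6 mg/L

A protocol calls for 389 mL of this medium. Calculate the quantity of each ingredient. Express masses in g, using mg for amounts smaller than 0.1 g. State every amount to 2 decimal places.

Working volume: 389 mL = 0.389 L.
fructose: 18.4 g/L × 0.389 L = 7.16 g
tryptone: 6.57 g/L × 0.389 L = 2.56 g
arabinose: 11.3 g/L × 0.389 L = 4.40 g
L-arginine: 0.169 g/L × 0.389 L = 0.065741 g = 65.74 mg
sodium acetate: 4.76 g/L × 0.389 L = 1.85 g
zinc sulfate heptahydrate: 24.6 mg/L × 0.389 L = 9.57 mg

fructose 7.16 g; tryptone 2.56 g; arabinose 4.40 g; L-arginine 65.74 mg; sodium acetate 1.85 g; zinc sulfate heptahydrate 9.57 mg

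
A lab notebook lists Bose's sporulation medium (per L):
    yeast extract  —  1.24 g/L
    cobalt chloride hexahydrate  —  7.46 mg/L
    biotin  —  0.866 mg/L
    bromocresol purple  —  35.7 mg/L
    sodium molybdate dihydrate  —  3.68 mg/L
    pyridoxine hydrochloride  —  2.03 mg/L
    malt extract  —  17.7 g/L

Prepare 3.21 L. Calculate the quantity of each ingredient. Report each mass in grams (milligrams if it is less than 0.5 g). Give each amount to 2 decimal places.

yeast extract 3.98 g; cobalt chloride hexahydrate 23.95 mg; biotin 2.78 mg; bromocresol purple 114.60 mg; sodium molybdate dihydrate 11.81 mg; pyridoxine hydrochloride 6.52 mg; malt extract 56.82 g

Working volume: 3.21 L.
yeast extract: 1.24 g/L × 3.21 L = 3.98 g
cobalt chloride hexahydrate: 7.46 mg/L × 3.21 L = 23.95 mg
biotin: 0.866 mg/L × 3.21 L = 2.78 mg
bromocresol purple: 35.7 mg/L × 3.21 L = 114.60 mg
sodium molybdate dihydrate: 3.68 mg/L × 3.21 L = 11.81 mg
pyridoxine hydrochloride: 2.03 mg/L × 3.21 L = 6.52 mg
malt extract: 17.7 g/L × 3.21 L = 56.82 g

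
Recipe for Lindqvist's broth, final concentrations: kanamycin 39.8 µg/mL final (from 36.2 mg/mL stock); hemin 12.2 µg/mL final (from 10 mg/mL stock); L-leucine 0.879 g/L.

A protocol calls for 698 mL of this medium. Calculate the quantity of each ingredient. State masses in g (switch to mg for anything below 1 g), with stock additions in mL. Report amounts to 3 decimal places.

kanamycin 0.767 mL; hemin 0.852 mL; L-leucine 613.542 mg

Scale factor relative to 1 L: 0.698.
kanamycin: V = C2·V2/C1 = 39.8 µg/mL × 698 mL ÷ 36200 µg/mL = 0.767 mL
hemin: C1V1 = C2V2 → 12.2 µg/mL × 698 mL ÷ 10000 µg/mL = 0.852 mL
L-leucine: 0.879 g/L × 0.698 L = 0.613542 g = 613.542 mg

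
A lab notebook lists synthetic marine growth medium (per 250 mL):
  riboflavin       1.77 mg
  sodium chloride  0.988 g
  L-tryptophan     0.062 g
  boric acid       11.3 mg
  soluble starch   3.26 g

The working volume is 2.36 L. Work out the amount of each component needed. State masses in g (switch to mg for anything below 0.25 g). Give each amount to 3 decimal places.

riboflavin 16.709 mg; sodium chloride 9.327 g; L-tryptophan 0.585 g; boric acid 106.672 mg; soluble starch 30.774 g

Ratio of target to recipe volume: 2360 / 250 = 9.44.
riboflavin: 1.77 mg × (2360 mL / 250 mL) = 16.709 mg
sodium chloride: 0.988 g × (2360 mL / 250 mL) = 9.327 g
L-tryptophan: 0.062 g × (2360 mL / 250 mL) = 0.585 g
boric acid: 11.3 mg × (2360 mL / 250 mL) = 106.672 mg
soluble starch: 3.26 g × (2360 mL / 250 mL) = 30.774 g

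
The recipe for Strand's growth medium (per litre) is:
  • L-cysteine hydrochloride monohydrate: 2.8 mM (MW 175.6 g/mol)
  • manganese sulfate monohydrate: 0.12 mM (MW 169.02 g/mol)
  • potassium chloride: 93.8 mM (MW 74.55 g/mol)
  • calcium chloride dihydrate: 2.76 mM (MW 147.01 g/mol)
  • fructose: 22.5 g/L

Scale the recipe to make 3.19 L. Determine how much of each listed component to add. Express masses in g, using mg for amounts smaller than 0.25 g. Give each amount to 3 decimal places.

Scale factor relative to 1 L: 3.19.
L-cysteine hydrochloride monohydrate: 2.8 mmol/L × 175.6 g/mol × 3.19 L ÷ 1000 = 1.568 g
manganese sulfate monohydrate: 0.12 mmol/L × 169.02 mg/mmol × 3.19 L = 64.701 mg
potassium chloride: 93.8 mmol/L × 74.55 g/mol × 3.19 L ÷ 1000 = 22.307 g
calcium chloride dihydrate: 2.76 mmol/L × 147.01 g/mol × 3.19 L ÷ 1000 = 1.294 g
fructose: 22.5 g/L × 3.19 L = 71.775 g

L-cysteine hydrochloride monohydrate 1.568 g; manganese sulfate monohydrate 64.701 mg; potassium chloride 22.307 g; calcium chloride dihydrate 1.294 g; fructose 71.775 g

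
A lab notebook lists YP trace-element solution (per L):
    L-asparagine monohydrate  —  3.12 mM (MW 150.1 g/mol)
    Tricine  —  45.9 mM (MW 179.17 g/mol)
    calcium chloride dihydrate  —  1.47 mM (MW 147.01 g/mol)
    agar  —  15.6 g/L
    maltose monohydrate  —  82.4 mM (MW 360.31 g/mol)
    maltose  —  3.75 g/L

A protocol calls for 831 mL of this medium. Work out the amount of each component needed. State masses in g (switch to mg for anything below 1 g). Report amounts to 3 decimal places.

L-asparagine monohydrate 389.167 mg; Tricine 6.834 g; calcium chloride dihydrate 179.583 mg; agar 12.964 g; maltose monohydrate 24.672 g; maltose 3.116 g

Target volume = 831 mL = 0.831 L.
L-asparagine monohydrate: 3.12 mmol/L × 150.1 mg/mmol × 0.831 L = 389.167 mg
Tricine: 45.9 mmol/L × 179.17 g/mol × 0.831 L ÷ 1000 = 6.834 g
calcium chloride dihydrate: 1.47 mmol/L × 147.01 mg/mmol × 0.831 L = 179.583 mg
agar: 15.6 g/L × 0.831 L = 12.964 g
maltose monohydrate: 82.4 mmol/L × 360.31 g/mol × 0.831 L ÷ 1000 = 24.672 g
maltose: 3.75 g/L × 0.831 L = 3.116 g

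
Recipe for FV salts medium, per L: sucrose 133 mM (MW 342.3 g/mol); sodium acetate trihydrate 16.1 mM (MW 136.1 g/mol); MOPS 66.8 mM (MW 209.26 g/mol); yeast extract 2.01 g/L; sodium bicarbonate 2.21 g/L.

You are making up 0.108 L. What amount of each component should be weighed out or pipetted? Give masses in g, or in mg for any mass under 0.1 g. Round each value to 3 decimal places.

sucrose 4.917 g; sodium acetate trihydrate 0.237 g; MOPS 1.510 g; yeast extract 0.217 g; sodium bicarbonate 0.239 g

Scale factor relative to 1 L: 0.108.
sucrose: 133 mmol/L × 342.3 g/mol × 0.108 L ÷ 1000 = 4.917 g
sodium acetate trihydrate: 16.1 mmol/L × 136.1 g/mol × 0.108 L ÷ 1000 = 0.237 g
MOPS: 66.8 mmol/L × 209.26 g/mol × 0.108 L ÷ 1000 = 1.510 g
yeast extract: 2.01 g/L × 0.108 L = 0.217 g
sodium bicarbonate: 2.21 g/L × 0.108 L = 0.239 g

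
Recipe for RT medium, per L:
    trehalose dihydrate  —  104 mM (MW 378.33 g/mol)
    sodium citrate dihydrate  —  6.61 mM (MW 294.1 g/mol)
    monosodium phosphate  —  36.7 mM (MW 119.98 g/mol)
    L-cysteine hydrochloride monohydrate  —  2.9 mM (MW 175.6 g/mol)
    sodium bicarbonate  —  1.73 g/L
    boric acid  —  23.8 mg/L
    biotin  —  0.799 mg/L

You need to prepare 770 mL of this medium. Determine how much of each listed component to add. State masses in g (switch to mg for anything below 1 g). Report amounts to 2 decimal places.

trehalose dihydrate 30.30 g; sodium citrate dihydrate 1.50 g; monosodium phosphate 3.39 g; L-cysteine hydrochloride monohydrate 392.11 mg; sodium bicarbonate 1.33 g; boric acid 18.33 mg; biotin 0.62 mg

Target volume = 770 mL = 0.77 L.
trehalose dihydrate: 104 mmol/L × 378.33 g/mol × 0.77 L ÷ 1000 = 30.30 g
sodium citrate dihydrate: 6.61 mmol/L × 294.1 g/mol × 0.77 L ÷ 1000 = 1.50 g
monosodium phosphate: 36.7 mmol/L × 119.98 g/mol × 0.77 L ÷ 1000 = 3.39 g
L-cysteine hydrochloride monohydrate: 2.9 mmol/L × 175.6 mg/mmol × 0.77 L = 392.11 mg
sodium bicarbonate: 1.73 g/L × 0.77 L = 1.33 g
boric acid: 23.8 mg/L × 0.77 L = 18.33 mg
biotin: 0.799 mg/L × 0.77 L = 0.62 mg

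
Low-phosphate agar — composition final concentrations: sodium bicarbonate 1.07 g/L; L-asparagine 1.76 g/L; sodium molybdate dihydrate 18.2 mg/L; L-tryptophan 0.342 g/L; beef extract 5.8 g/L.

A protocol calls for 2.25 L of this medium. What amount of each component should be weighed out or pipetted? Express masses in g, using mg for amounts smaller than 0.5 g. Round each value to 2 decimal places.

sodium bicarbonate 2.41 g; L-asparagine 3.96 g; sodium molybdate dihydrate 40.95 mg; L-tryptophan 0.77 g; beef extract 13.05 g

Working volume: 2.25 L.
sodium bicarbonate: 1.07 g/L × 2.25 L = 2.41 g
L-asparagine: 1.76 g/L × 2.25 L = 3.96 g
sodium molybdate dihydrate: 18.2 mg/L × 2.25 L = 40.95 mg
L-tryptophan: 0.342 g/L × 2.25 L = 0.77 g
beef extract: 5.8 g/L × 2.25 L = 13.05 g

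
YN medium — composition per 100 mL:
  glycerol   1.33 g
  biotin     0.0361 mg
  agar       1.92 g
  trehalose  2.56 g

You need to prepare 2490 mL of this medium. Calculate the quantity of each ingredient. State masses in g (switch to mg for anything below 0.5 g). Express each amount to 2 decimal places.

glycerol 33.12 g; biotin 0.90 mg; agar 47.81 g; trehalose 63.74 g

Scale factor = 2490 mL / 100 mL = 24.9.
glycerol: 1.33 g × (2490 mL / 100 mL) = 33.12 g
biotin: 0.0361 mg × (2490 mL / 100 mL) = 0.90 mg
agar: 1.92 g × (2490 mL / 100 mL) = 47.81 g
trehalose: 2.56 g × (2490 mL / 100 mL) = 63.74 g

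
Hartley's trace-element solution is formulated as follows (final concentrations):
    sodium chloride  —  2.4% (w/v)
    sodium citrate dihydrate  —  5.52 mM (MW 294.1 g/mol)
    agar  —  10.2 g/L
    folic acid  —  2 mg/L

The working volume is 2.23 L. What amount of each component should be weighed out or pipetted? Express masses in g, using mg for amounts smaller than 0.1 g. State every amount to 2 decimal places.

Scale factor relative to 1 L: 2.23.
sodium chloride: 2.4% w/v = 24 g/L → 24 × 2.23 L = 53.52 g
sodium citrate dihydrate: 5.52 mmol/L × 294.1 g/mol × 2.23 L ÷ 1000 = 3.62 g
agar: 10.2 g/L × 2.23 L = 22.75 g
folic acid: 2 mg/L × 2.23 L = 4.46 mg

sodium chloride 53.52 g; sodium citrate dihydrate 3.62 g; agar 22.75 g; folic acid 4.46 mg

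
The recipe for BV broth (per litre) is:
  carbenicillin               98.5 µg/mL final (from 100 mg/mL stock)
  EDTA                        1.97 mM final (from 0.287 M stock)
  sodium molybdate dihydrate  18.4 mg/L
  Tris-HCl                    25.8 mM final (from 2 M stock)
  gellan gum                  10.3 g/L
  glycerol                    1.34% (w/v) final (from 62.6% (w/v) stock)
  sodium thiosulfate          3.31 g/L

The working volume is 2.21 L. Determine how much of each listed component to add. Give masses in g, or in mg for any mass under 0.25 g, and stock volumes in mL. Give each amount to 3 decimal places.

carbenicillin 2.177 mL; EDTA 15.170 mL; sodium molybdate dihydrate 40.664 mg; Tris-HCl 28.509 mL; gellan gum 22.763 g; glycerol 47.307 mL; sodium thiosulfate 7.315 g

Working volume: 2.21 L.
carbenicillin: C1V1 = C2V2 → 98.5 µg/mL × 2210 mL ÷ 100000 µg/mL = 2.177 mL
EDTA: C1V1 = C2V2 → 1.97 mM × 2210 mL ÷ 287 mM = 15.170 mL
sodium molybdate dihydrate: 18.4 mg/L × 2.21 L = 40.664 mg
Tris-HCl: C1V1 = C2V2 → 25.8 mM × 2210 mL ÷ 2000 mM = 28.509 mL
gellan gum: 10.3 g/L × 2.21 L = 22.763 g
glycerol: C1V1 = C2V2 → 1.34% ÷ 62.6% × 2210 mL = 47.307 mL
sodium thiosulfate: 3.31 g/L × 2.21 L = 7.315 g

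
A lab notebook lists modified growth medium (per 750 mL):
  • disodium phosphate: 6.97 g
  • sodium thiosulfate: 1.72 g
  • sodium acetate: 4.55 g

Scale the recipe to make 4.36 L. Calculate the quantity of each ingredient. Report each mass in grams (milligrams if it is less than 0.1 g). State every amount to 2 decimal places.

Ratio of target to recipe volume: 4360 / 750 = 5.81333.
disodium phosphate: 6.97 g × (4360 mL / 750 mL) = 40.52 g
sodium thiosulfate: 1.72 g × (4360 mL / 750 mL) = 10.00 g
sodium acetate: 4.55 g × (4360 mL / 750 mL) = 26.45 g

disodium phosphate 40.52 g; sodium thiosulfate 10.00 g; sodium acetate 26.45 g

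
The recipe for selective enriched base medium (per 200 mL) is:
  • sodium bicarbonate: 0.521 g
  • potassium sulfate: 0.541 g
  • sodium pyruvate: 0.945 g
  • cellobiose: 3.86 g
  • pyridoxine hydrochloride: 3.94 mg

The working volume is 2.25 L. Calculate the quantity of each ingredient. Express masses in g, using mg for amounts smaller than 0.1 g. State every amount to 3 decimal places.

Ratio of target to recipe volume: 2250 / 200 = 11.25.
sodium bicarbonate: 0.521 g × (2250 mL / 200 mL) = 5.861 g
potassium sulfate: 0.541 g × (2250 mL / 200 mL) = 6.086 g
sodium pyruvate: 0.945 g × (2250 mL / 200 mL) = 10.631 g
cellobiose: 3.86 g × (2250 mL / 200 mL) = 43.425 g
pyridoxine hydrochloride: 3.94 mg × (2250 mL / 200 mL) = 44.325 mg

sodium bicarbonate 5.861 g; potassium sulfate 6.086 g; sodium pyruvate 10.631 g; cellobiose 43.425 g; pyridoxine hydrochloride 44.325 mg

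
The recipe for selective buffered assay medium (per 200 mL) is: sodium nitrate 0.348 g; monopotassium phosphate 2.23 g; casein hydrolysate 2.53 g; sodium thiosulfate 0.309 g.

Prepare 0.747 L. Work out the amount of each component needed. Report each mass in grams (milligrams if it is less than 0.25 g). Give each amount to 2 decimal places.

sodium nitrate 1.30 g; monopotassium phosphate 8.33 g; casein hydrolysate 9.45 g; sodium thiosulfate 1.15 g

Scale factor = 747 mL / 200 mL = 3.735.
sodium nitrate: 0.348 g × (747 mL / 200 mL) = 1.30 g
monopotassium phosphate: 2.23 g × (747 mL / 200 mL) = 8.33 g
casein hydrolysate: 2.53 g × (747 mL / 200 mL) = 9.45 g
sodium thiosulfate: 0.309 g × (747 mL / 200 mL) = 1.15 g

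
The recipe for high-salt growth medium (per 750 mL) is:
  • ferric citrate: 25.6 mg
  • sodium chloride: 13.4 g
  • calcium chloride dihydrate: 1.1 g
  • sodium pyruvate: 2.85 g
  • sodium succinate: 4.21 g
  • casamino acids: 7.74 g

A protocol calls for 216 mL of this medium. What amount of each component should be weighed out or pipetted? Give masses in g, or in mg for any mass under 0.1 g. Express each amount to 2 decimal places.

Scale factor = 216 mL / 750 mL = 0.288.
ferric citrate: 25.6 mg × (216 mL / 750 mL) = 7.37 mg
sodium chloride: 13.4 g × (216 mL / 750 mL) = 3.86 g
calcium chloride dihydrate: 1.1 g × (216 mL / 750 mL) = 0.32 g
sodium pyruvate: 2.85 g × (216 mL / 750 mL) = 0.82 g
sodium succinate: 4.21 g × (216 mL / 750 mL) = 1.21 g
casamino acids: 7.74 g × (216 mL / 750 mL) = 2.23 g

ferric citrate 7.37 mg; sodium chloride 3.86 g; calcium chloride dihydrate 0.32 g; sodium pyruvate 0.82 g; sodium succinate 1.21 g; casamino acids 2.23 g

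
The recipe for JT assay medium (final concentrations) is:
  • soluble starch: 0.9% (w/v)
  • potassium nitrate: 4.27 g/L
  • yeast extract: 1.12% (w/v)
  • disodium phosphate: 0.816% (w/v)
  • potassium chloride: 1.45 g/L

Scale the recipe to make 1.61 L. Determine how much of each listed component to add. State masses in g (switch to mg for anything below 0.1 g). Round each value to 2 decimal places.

Scale factor relative to 1 L: 1.61.
soluble starch: 0.9% w/v = 9 g/L → 9 × 1.61 L = 14.49 g
potassium nitrate: 4.27 g/L × 1.61 L = 6.87 g
yeast extract: 1.12% w/v = 11.2 g/L → 11.2 × 1.61 L = 18.03 g
disodium phosphate: 0.816 g per 100 mL × 1610 mL ÷ 100 = 13.14 g
potassium chloride: 1.45 g/L × 1.61 L = 2.33 g

soluble starch 14.49 g; potassium nitrate 6.87 g; yeast extract 18.03 g; disodium phosphate 13.14 g; potassium chloride 2.33 g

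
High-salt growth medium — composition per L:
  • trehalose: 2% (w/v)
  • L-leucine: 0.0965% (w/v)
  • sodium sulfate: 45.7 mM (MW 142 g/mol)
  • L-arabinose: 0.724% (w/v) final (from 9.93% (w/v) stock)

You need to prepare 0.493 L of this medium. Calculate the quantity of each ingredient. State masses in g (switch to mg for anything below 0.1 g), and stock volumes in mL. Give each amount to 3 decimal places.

trehalose 9.860 g; L-leucine 0.476 g; sodium sulfate 3.199 g; L-arabinose 35.945 mL

Working volume: 0.493 L.
trehalose: 2 g per 100 mL × 493 mL ÷ 100 = 9.860 g
L-leucine: 0.0965 g per 100 mL × 493 mL ÷ 100 = 0.476 g
sodium sulfate: 45.7 mmol/L × 142 g/mol × 0.493 L ÷ 1000 = 3.199 g
L-arabinose: dilute stock: 0.724% ÷ 9.93% × 493 mL = 35.945 mL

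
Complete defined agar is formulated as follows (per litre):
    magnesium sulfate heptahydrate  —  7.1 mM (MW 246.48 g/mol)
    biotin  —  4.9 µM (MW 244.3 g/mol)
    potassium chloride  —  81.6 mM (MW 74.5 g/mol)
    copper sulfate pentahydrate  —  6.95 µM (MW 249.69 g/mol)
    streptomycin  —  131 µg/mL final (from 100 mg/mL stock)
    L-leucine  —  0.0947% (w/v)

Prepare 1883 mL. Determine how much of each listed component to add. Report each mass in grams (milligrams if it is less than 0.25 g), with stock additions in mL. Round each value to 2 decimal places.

magnesium sulfate heptahydrate 3.30 g; biotin 2.25 mg; potassium chloride 11.45 g; copper sulfate pentahydrate 3.27 mg; streptomycin 2.47 mL; L-leucine 1.78 g

Working volume: 1883 mL = 1.883 L.
magnesium sulfate heptahydrate: 7.1 mmol/L × 246.48 g/mol × 1.883 L ÷ 1000 = 3.30 g
biotin: 4.9 µmol/L × 244.3 g/mol × 1.883 L ÷ 1000 = 2.25 mg
potassium chloride: 81.6 mmol/L × 74.5 g/mol × 1.883 L ÷ 1000 = 11.45 g
copper sulfate pentahydrate: 6.95 µmol/L × 249.69 g/mol × 1.883 L ÷ 1000 = 3.27 mg
streptomycin: V = C2·V2/C1 = 131 µg/mL × 1883 mL ÷ 100000 µg/mL = 2.47 mL
L-leucine: 0.0947% w/v = 0.947 g/L → 0.947 × 1.883 L = 1.78 g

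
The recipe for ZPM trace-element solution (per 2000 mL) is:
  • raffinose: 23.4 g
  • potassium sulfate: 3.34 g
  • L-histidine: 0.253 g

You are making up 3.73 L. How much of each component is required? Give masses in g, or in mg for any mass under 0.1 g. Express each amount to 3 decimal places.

raffinose 43.641 g; potassium sulfate 6.229 g; L-histidine 0.472 g

Scale factor = 3730 mL / 2000 mL = 1.865.
raffinose: 23.4 g × (3730 mL / 2000 mL) = 43.641 g
potassium sulfate: 3.34 g × (3730 mL / 2000 mL) = 6.229 g
L-histidine: 0.253 g × (3730 mL / 2000 mL) = 0.472 g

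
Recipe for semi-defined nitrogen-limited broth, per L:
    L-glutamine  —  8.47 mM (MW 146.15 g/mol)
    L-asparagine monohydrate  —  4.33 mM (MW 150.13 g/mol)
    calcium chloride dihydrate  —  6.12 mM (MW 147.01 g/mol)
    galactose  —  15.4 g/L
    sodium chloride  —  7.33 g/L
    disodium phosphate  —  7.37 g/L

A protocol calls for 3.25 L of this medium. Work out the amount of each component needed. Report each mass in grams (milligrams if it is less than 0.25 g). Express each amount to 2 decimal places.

Scale factor relative to 1 L: 3.25.
L-glutamine: 8.47 mmol/L × 146.15 g/mol × 3.25 L ÷ 1000 = 4.02 g
L-asparagine monohydrate: 4.33 mmol/L × 150.13 g/mol × 3.25 L ÷ 1000 = 2.11 g
calcium chloride dihydrate: 6.12 mmol/L × 147.01 g/mol × 3.25 L ÷ 1000 = 2.92 g
galactose: 15.4 g/L × 3.25 L = 50.05 g
sodium chloride: 7.33 g/L × 3.25 L = 23.82 g
disodium phosphate: 7.37 g/L × 3.25 L = 23.95 g

L-glutamine 4.02 g; L-asparagine monohydrate 2.11 g; calcium chloride dihydrate 2.92 g; galactose 50.05 g; sodium chloride 23.82 g; disodium phosphate 23.95 g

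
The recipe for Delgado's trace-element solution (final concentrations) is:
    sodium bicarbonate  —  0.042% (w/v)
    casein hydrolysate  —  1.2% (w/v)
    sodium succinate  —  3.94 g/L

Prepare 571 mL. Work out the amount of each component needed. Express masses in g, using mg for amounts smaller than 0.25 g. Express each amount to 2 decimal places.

Target volume = 571 mL = 0.571 L.
sodium bicarbonate: 0.042% w/v = 0.42 g/L → 0.42 × 0.571 L = 0.23982 g = 239.82 mg
casein hydrolysate: 1.2% w/v = 12 g/L → 12 × 0.571 L = 6.85 g
sodium succinate: 3.94 g/L × 0.571 L = 2.25 g

sodium bicarbonate 239.82 mg; casein hydrolysate 6.85 g; sodium succinate 2.25 g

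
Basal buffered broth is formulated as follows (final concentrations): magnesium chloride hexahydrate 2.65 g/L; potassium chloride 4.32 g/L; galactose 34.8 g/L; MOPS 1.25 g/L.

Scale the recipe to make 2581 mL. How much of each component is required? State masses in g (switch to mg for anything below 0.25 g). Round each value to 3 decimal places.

magnesium chloride hexahydrate 6.840 g; potassium chloride 11.150 g; galactose 89.819 g; MOPS 3.226 g

Working volume: 2581 mL = 2.581 L.
magnesium chloride hexahydrate: 2.65 g/L × 2.581 L = 6.840 g
potassium chloride: 4.32 g/L × 2.581 L = 11.150 g
galactose: 34.8 g/L × 2.581 L = 89.819 g
MOPS: 1.25 g/L × 2.581 L = 3.226 g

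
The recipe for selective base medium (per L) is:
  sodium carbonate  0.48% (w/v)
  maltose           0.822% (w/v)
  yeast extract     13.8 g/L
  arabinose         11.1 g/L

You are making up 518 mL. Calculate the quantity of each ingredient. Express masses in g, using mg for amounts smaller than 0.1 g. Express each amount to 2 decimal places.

sodium carbonate 2.49 g; maltose 4.26 g; yeast extract 7.15 g; arabinose 5.75 g

Scale factor relative to 1 L: 0.518.
sodium carbonate: 0.48% w/v = 4.8 g/L → 4.8 × 0.518 L = 2.49 g
maltose: 0.822% w/v = 8.22 g/L → 8.22 × 0.518 L = 4.26 g
yeast extract: 13.8 g/L × 0.518 L = 7.15 g
arabinose: 11.1 g/L × 0.518 L = 5.75 g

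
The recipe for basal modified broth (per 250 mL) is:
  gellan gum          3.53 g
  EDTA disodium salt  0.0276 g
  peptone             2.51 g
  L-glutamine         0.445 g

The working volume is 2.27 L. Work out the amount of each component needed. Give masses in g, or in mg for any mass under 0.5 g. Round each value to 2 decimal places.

Ratio of target to recipe volume: 2270 / 250 = 9.08.
gellan gum: 3.53 g × (2270 mL / 250 mL) = 32.05 g
EDTA disodium salt: 0.0276 g × (2270 mL / 250 mL) = 0.250608 g = 250.61 mg
peptone: 2.51 g × (2270 mL / 250 mL) = 22.79 g
L-glutamine: 0.445 g × (2270 mL / 250 mL) = 4.04 g

gellan gum 32.05 g; EDTA disodium salt 250.61 mg; peptone 22.79 g; L-glutamine 4.04 g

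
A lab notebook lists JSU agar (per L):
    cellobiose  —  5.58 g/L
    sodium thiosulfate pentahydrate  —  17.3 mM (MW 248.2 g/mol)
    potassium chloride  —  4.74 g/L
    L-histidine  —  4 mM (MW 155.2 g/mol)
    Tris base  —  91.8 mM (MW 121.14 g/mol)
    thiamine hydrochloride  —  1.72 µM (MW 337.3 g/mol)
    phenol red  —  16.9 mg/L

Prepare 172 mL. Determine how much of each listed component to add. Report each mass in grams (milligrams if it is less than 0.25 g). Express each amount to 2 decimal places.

cellobiose 0.96 g; sodium thiosulfate pentahydrate 0.74 g; potassium chloride 0.82 g; L-histidine 106.78 mg; Tris base 1.91 g; thiamine hydrochloride 0.10 mg; phenol red 2.91 mg

Scale factor relative to 1 L: 0.172.
cellobiose: 5.58 g/L × 0.172 L = 0.96 g
sodium thiosulfate pentahydrate: 17.3 mmol/L × 248.2 g/mol × 0.172 L ÷ 1000 = 0.74 g
potassium chloride: 4.74 g/L × 0.172 L = 0.82 g
L-histidine: 4 mmol/L × 155.2 mg/mmol × 0.172 L = 106.78 mg
Tris base: 91.8 mmol/L × 121.14 g/mol × 0.172 L ÷ 1000 = 1.91 g
thiamine hydrochloride: 1.72 µmol/L × 337.3 g/mol × 0.172 L ÷ 1000 = 0.10 mg
phenol red: 16.9 mg/L × 0.172 L = 2.91 mg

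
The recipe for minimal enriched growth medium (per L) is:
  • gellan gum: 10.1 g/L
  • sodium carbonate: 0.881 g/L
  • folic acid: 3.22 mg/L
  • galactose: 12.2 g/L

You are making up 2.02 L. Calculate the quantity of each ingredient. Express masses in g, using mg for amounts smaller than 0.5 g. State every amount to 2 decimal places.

gellan gum 20.40 g; sodium carbonate 1.78 g; folic acid 6.50 mg; galactose 24.64 g

Scale factor relative to 1 L: 2.02.
gellan gum: 10.1 g/L × 2.02 L = 20.40 g
sodium carbonate: 0.881 g/L × 2.02 L = 1.78 g
folic acid: 3.22 mg/L × 2.02 L = 6.50 mg
galactose: 12.2 g/L × 2.02 L = 24.64 g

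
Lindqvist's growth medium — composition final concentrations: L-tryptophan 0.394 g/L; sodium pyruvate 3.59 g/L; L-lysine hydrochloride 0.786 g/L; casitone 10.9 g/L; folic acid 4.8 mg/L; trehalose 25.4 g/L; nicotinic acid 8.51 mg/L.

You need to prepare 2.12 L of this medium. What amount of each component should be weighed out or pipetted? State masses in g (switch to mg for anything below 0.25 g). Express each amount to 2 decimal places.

L-tryptophan 0.84 g; sodium pyruvate 7.61 g; L-lysine hydrochloride 1.67 g; casitone 23.11 g; folic acid 10.18 mg; trehalose 53.85 g; nicotinic acid 18.04 mg

Working volume: 2.12 L.
L-tryptophan: 0.394 g/L × 2.12 L = 0.84 g
sodium pyruvate: 3.59 g/L × 2.12 L = 7.61 g
L-lysine hydrochloride: 0.786 g/L × 2.12 L = 1.67 g
casitone: 10.9 g/L × 2.12 L = 23.11 g
folic acid: 4.8 mg/L × 2.12 L = 10.18 mg
trehalose: 25.4 g/L × 2.12 L = 53.85 g
nicotinic acid: 8.51 mg/L × 2.12 L = 18.04 mg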